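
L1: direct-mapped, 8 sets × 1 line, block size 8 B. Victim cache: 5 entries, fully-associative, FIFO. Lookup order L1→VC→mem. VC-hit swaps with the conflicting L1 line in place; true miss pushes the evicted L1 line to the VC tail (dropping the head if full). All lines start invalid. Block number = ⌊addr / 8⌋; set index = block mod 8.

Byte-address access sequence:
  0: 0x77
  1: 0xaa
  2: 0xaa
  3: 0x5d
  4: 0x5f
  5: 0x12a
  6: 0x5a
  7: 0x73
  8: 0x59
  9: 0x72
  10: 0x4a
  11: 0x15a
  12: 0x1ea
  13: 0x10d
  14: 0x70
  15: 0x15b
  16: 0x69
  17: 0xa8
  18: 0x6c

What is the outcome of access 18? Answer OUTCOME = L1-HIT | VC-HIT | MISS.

0: 0x77 (blk 14, set 6) → MISS  vc=[]
1: 0xaa (blk 21, set 5) → MISS  vc=[]
2: 0xaa (blk 21, set 5) → L1-HIT  vc=[]
3: 0x5d (blk 11, set 3) → MISS  vc=[]
4: 0x5f (blk 11, set 3) → L1-HIT  vc=[]
5: 0x12a (blk 37, set 5) → MISS  vc=[21]
6: 0x5a (blk 11, set 3) → L1-HIT  vc=[21]
7: 0x73 (blk 14, set 6) → L1-HIT  vc=[21]
8: 0x59 (blk 11, set 3) → L1-HIT  vc=[21]
9: 0x72 (blk 14, set 6) → L1-HIT  vc=[21]
10: 0x4a (blk 9, set 1) → MISS  vc=[21]
11: 0x15a (blk 43, set 3) → MISS  vc=[21, 11]
12: 0x1ea (blk 61, set 5) → MISS  vc=[21, 11, 37]
13: 0x10d (blk 33, set 1) → MISS  vc=[21, 11, 37, 9]
14: 0x70 (blk 14, set 6) → L1-HIT  vc=[21, 11, 37, 9]
15: 0x15b (blk 43, set 3) → L1-HIT  vc=[21, 11, 37, 9]
16: 0x69 (blk 13, set 5) → MISS  vc=[21, 11, 37, 9, 61]
17: 0xa8 (blk 21, set 5) → VC-HIT  vc=[13, 11, 37, 9, 61]
18: 0x6c (blk 13, set 5) → VC-HIT  vc=[21, 11, 37, 9, 61]

OUTCOME = VC-HIT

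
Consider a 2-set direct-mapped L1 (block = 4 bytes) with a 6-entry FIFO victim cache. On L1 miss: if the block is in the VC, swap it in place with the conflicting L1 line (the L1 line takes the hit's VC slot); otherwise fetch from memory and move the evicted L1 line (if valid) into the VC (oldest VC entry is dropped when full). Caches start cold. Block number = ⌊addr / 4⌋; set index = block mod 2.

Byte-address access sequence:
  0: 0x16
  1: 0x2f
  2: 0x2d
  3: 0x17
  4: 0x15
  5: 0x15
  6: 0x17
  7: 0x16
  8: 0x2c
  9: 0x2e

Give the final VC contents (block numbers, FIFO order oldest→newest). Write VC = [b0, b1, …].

  [0] addr=0x16 blk=5 s=1: MISS | VC []
  [1] addr=0x2f blk=11 s=1: MISS | VC [5]
  [2] addr=0x2d blk=11 s=1: L1-HIT | VC [5]
  [3] addr=0x17 blk=5 s=1: VC-HIT | VC [11]
  [4] addr=0x15 blk=5 s=1: L1-HIT | VC [11]
  [5] addr=0x15 blk=5 s=1: L1-HIT | VC [11]
  [6] addr=0x17 blk=5 s=1: L1-HIT | VC [11]
  [7] addr=0x16 blk=5 s=1: L1-HIT | VC [11]
  [8] addr=0x2c blk=11 s=1: VC-HIT | VC [5]
  [9] addr=0x2e blk=11 s=1: L1-HIT | VC [5]

VC = [5]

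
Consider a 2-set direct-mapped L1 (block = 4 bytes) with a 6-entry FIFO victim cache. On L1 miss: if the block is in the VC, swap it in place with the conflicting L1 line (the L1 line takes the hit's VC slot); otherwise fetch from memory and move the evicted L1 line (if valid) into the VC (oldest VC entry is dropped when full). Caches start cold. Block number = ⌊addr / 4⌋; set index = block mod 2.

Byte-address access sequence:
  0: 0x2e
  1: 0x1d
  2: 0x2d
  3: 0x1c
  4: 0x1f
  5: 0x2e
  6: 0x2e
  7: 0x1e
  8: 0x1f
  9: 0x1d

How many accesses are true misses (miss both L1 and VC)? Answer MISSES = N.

0: 0x2e (blk 11, set 1) → MISS  vc=[]
1: 0x1d (blk 7, set 1) → MISS  vc=[11]
2: 0x2d (blk 11, set 1) → VC-HIT  vc=[7]
3: 0x1c (blk 7, set 1) → VC-HIT  vc=[11]
4: 0x1f (blk 7, set 1) → L1-HIT  vc=[11]
5: 0x2e (blk 11, set 1) → VC-HIT  vc=[7]
6: 0x2e (blk 11, set 1) → L1-HIT  vc=[7]
7: 0x1e (blk 7, set 1) → VC-HIT  vc=[11]
8: 0x1f (blk 7, set 1) → L1-HIT  vc=[11]
9: 0x1d (blk 7, set 1) → L1-HIT  vc=[11]

MISSES = 2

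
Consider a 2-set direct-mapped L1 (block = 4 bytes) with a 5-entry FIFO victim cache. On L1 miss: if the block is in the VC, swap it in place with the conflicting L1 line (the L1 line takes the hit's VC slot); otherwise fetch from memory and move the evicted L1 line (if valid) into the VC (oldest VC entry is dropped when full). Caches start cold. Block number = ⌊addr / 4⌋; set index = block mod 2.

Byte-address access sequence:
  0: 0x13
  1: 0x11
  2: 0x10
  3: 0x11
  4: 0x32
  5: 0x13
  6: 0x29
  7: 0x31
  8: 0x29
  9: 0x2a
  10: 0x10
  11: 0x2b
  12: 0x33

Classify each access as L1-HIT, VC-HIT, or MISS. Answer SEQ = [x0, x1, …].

SEQ = [MISS, L1-HIT, L1-HIT, L1-HIT, MISS, VC-HIT, MISS, VC-HIT, VC-HIT, L1-HIT, VC-HIT, VC-HIT, VC-HIT]

  [0] addr=0x13 blk=4 s=0: MISS | VC []
  [1] addr=0x11 blk=4 s=0: L1-HIT | VC []
  [2] addr=0x10 blk=4 s=0: L1-HIT | VC []
  [3] addr=0x11 blk=4 s=0: L1-HIT | VC []
  [4] addr=0x32 blk=12 s=0: MISS | VC [4]
  [5] addr=0x13 blk=4 s=0: VC-HIT | VC [12]
  [6] addr=0x29 blk=10 s=0: MISS | VC [12, 4]
  [7] addr=0x31 blk=12 s=0: VC-HIT | VC [10, 4]
  [8] addr=0x29 blk=10 s=0: VC-HIT | VC [12, 4]
  [9] addr=0x2a blk=10 s=0: L1-HIT | VC [12, 4]
  [10] addr=0x10 blk=4 s=0: VC-HIT | VC [12, 10]
  [11] addr=0x2b blk=10 s=0: VC-HIT | VC [12, 4]
  [12] addr=0x33 blk=12 s=0: VC-HIT | VC [10, 4]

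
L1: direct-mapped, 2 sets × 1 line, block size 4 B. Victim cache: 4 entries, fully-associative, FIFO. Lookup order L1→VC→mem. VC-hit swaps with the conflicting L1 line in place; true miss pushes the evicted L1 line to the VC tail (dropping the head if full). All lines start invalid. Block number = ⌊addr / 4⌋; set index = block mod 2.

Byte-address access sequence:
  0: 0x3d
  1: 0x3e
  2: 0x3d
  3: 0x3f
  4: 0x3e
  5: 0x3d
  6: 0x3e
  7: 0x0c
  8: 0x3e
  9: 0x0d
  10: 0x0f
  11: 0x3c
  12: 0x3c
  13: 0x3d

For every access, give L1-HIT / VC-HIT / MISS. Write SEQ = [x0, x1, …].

SEQ = [MISS, L1-HIT, L1-HIT, L1-HIT, L1-HIT, L1-HIT, L1-HIT, MISS, VC-HIT, VC-HIT, L1-HIT, VC-HIT, L1-HIT, L1-HIT]

0: 0x3d (blk 15, set 1) → MISS  vc=[]
1: 0x3e (blk 15, set 1) → L1-HIT  vc=[]
2: 0x3d (blk 15, set 1) → L1-HIT  vc=[]
3: 0x3f (blk 15, set 1) → L1-HIT  vc=[]
4: 0x3e (blk 15, set 1) → L1-HIT  vc=[]
5: 0x3d (blk 15, set 1) → L1-HIT  vc=[]
6: 0x3e (blk 15, set 1) → L1-HIT  vc=[]
7: 0xc (blk 3, set 1) → MISS  vc=[15]
8: 0x3e (blk 15, set 1) → VC-HIT  vc=[3]
9: 0xd (blk 3, set 1) → VC-HIT  vc=[15]
10: 0xf (blk 3, set 1) → L1-HIT  vc=[15]
11: 0x3c (blk 15, set 1) → VC-HIT  vc=[3]
12: 0x3c (blk 15, set 1) → L1-HIT  vc=[3]
13: 0x3d (blk 15, set 1) → L1-HIT  vc=[3]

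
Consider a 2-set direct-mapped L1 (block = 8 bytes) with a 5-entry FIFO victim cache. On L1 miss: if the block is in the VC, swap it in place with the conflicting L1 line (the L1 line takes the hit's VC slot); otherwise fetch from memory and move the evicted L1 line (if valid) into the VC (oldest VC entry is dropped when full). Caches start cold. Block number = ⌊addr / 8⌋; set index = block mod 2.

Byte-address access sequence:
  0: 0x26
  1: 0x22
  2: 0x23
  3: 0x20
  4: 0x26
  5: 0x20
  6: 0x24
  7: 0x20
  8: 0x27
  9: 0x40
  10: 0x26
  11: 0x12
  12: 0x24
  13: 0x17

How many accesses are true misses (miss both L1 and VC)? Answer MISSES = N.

MISSES = 3

0: 0x26 (blk 4, set 0) → MISS  vc=[]
1: 0x22 (blk 4, set 0) → L1-HIT  vc=[]
2: 0x23 (blk 4, set 0) → L1-HIT  vc=[]
3: 0x20 (blk 4, set 0) → L1-HIT  vc=[]
4: 0x26 (blk 4, set 0) → L1-HIT  vc=[]
5: 0x20 (blk 4, set 0) → L1-HIT  vc=[]
6: 0x24 (blk 4, set 0) → L1-HIT  vc=[]
7: 0x20 (blk 4, set 0) → L1-HIT  vc=[]
8: 0x27 (blk 4, set 0) → L1-HIT  vc=[]
9: 0x40 (blk 8, set 0) → MISS  vc=[4]
10: 0x26 (blk 4, set 0) → VC-HIT  vc=[8]
11: 0x12 (blk 2, set 0) → MISS  vc=[8, 4]
12: 0x24 (blk 4, set 0) → VC-HIT  vc=[8, 2]
13: 0x17 (blk 2, set 0) → VC-HIT  vc=[8, 4]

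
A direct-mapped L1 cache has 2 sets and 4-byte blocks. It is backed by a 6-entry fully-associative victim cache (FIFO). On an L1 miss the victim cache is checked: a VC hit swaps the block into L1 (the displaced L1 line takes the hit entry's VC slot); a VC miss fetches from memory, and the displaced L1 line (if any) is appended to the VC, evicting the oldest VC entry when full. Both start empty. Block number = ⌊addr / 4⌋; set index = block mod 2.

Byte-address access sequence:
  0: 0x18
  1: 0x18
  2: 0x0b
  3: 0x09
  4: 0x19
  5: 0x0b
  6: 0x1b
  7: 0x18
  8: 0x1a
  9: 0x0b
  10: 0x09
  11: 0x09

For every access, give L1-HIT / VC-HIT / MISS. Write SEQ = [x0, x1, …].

SEQ = [MISS, L1-HIT, MISS, L1-HIT, VC-HIT, VC-HIT, VC-HIT, L1-HIT, L1-HIT, VC-HIT, L1-HIT, L1-HIT]

  [0] addr=0x18 blk=6 s=0: MISS | VC []
  [1] addr=0x18 blk=6 s=0: L1-HIT | VC []
  [2] addr=0xb blk=2 s=0: MISS | VC [6]
  [3] addr=0x9 blk=2 s=0: L1-HIT | VC [6]
  [4] addr=0x19 blk=6 s=0: VC-HIT | VC [2]
  [5] addr=0xb blk=2 s=0: VC-HIT | VC [6]
  [6] addr=0x1b blk=6 s=0: VC-HIT | VC [2]
  [7] addr=0x18 blk=6 s=0: L1-HIT | VC [2]
  [8] addr=0x1a blk=6 s=0: L1-HIT | VC [2]
  [9] addr=0xb blk=2 s=0: VC-HIT | VC [6]
  [10] addr=0x9 blk=2 s=0: L1-HIT | VC [6]
  [11] addr=0x9 blk=2 s=0: L1-HIT | VC [6]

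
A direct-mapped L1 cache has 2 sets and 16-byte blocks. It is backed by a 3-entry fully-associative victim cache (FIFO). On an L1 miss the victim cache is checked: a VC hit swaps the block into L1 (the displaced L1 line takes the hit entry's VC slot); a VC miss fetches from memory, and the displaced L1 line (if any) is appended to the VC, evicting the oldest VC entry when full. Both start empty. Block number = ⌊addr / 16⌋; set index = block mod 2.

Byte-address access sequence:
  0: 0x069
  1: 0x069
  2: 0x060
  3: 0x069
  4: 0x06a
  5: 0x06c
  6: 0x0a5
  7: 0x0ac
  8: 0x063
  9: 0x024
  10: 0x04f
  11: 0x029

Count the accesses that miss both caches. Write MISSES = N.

MISSES = 4

0: 0x69 (blk 6, set 0) → MISS  vc=[]
1: 0x69 (blk 6, set 0) → L1-HIT  vc=[]
2: 0x60 (blk 6, set 0) → L1-HIT  vc=[]
3: 0x69 (blk 6, set 0) → L1-HIT  vc=[]
4: 0x6a (blk 6, set 0) → L1-HIT  vc=[]
5: 0x6c (blk 6, set 0) → L1-HIT  vc=[]
6: 0xa5 (blk 10, set 0) → MISS  vc=[6]
7: 0xac (blk 10, set 0) → L1-HIT  vc=[6]
8: 0x63 (blk 6, set 0) → VC-HIT  vc=[10]
9: 0x24 (blk 2, set 0) → MISS  vc=[10, 6]
10: 0x4f (blk 4, set 0) → MISS  vc=[10, 6, 2]
11: 0x29 (blk 2, set 0) → VC-HIT  vc=[10, 6, 4]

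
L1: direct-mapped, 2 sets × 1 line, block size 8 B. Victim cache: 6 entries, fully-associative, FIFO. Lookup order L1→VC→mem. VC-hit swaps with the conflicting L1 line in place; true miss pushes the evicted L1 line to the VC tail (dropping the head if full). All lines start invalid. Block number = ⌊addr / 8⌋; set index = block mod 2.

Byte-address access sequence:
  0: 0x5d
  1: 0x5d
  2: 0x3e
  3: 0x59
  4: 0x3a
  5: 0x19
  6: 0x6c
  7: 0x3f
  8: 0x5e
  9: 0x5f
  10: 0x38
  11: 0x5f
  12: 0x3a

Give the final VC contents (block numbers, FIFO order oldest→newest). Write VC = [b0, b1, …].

VC = [11, 13, 3]

#0 0x5d→b11/s1 MISS; vc=[]
#1 0x5d→b11/s1 L1-HIT; vc=[]
#2 0x3e→b7/s1 MISS; vc=[11]
#3 0x59→b11/s1 VC-HIT; vc=[7]
#4 0x3a→b7/s1 VC-HIT; vc=[11]
#5 0x19→b3/s1 MISS; vc=[11,7]
#6 0x6c→b13/s1 MISS; vc=[11,7,3]
#7 0x3f→b7/s1 VC-HIT; vc=[11,13,3]
#8 0x5e→b11/s1 VC-HIT; vc=[7,13,3]
#9 0x5f→b11/s1 L1-HIT; vc=[7,13,3]
#10 0x38→b7/s1 VC-HIT; vc=[11,13,3]
#11 0x5f→b11/s1 VC-HIT; vc=[7,13,3]
#12 0x3a→b7/s1 VC-HIT; vc=[11,13,3]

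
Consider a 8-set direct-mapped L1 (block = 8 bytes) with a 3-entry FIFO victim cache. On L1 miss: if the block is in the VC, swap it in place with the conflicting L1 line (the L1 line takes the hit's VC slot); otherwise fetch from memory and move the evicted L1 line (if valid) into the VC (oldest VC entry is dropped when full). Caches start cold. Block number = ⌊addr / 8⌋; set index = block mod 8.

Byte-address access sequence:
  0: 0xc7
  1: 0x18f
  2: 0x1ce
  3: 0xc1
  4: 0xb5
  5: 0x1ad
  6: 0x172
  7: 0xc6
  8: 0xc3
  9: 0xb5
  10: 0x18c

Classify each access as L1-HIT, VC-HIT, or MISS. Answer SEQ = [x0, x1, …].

SEQ = [MISS, MISS, MISS, L1-HIT, MISS, MISS, MISS, L1-HIT, L1-HIT, VC-HIT, VC-HIT]

  [0] addr=0xc7 blk=24 s=0: MISS | VC []
  [1] addr=0x18f blk=49 s=1: MISS | VC []
  [2] addr=0x1ce blk=57 s=1: MISS | VC [49]
  [3] addr=0xc1 blk=24 s=0: L1-HIT | VC [49]
  [4] addr=0xb5 blk=22 s=6: MISS | VC [49]
  [5] addr=0x1ad blk=53 s=5: MISS | VC [49]
  [6] addr=0x172 blk=46 s=6: MISS | VC [49, 22]
  [7] addr=0xc6 blk=24 s=0: L1-HIT | VC [49, 22]
  [8] addr=0xc3 blk=24 s=0: L1-HIT | VC [49, 22]
  [9] addr=0xb5 blk=22 s=6: VC-HIT | VC [49, 46]
  [10] addr=0x18c blk=49 s=1: VC-HIT | VC [57, 46]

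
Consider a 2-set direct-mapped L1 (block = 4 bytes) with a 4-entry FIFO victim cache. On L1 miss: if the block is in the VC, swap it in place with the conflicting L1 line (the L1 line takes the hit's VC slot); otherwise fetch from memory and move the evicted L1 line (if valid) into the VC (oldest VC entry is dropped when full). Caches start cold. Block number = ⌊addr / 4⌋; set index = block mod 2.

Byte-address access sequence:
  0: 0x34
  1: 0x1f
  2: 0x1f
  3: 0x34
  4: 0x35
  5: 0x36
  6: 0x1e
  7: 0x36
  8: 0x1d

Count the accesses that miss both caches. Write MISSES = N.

0: 0x34 (blk 13, set 1) → MISS  vc=[]
1: 0x1f (blk 7, set 1) → MISS  vc=[13]
2: 0x1f (blk 7, set 1) → L1-HIT  vc=[13]
3: 0x34 (blk 13, set 1) → VC-HIT  vc=[7]
4: 0x35 (blk 13, set 1) → L1-HIT  vc=[7]
5: 0x36 (blk 13, set 1) → L1-HIT  vc=[7]
6: 0x1e (blk 7, set 1) → VC-HIT  vc=[13]
7: 0x36 (blk 13, set 1) → VC-HIT  vc=[7]
8: 0x1d (blk 7, set 1) → VC-HIT  vc=[13]

MISSES = 2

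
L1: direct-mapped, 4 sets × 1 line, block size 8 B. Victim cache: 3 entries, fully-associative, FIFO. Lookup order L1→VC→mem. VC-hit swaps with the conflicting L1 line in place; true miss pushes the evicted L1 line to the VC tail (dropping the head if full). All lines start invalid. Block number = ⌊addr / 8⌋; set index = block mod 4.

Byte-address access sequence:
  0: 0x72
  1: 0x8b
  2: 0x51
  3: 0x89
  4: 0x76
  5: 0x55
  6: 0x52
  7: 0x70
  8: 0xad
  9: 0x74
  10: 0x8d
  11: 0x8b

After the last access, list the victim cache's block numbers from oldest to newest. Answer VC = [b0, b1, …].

0: 0x72 (blk 14, set 2) → MISS  vc=[]
1: 0x8b (blk 17, set 1) → MISS  vc=[]
2: 0x51 (blk 10, set 2) → MISS  vc=[14]
3: 0x89 (blk 17, set 1) → L1-HIT  vc=[14]
4: 0x76 (blk 14, set 2) → VC-HIT  vc=[10]
5: 0x55 (blk 10, set 2) → VC-HIT  vc=[14]
6: 0x52 (blk 10, set 2) → L1-HIT  vc=[14]
7: 0x70 (blk 14, set 2) → VC-HIT  vc=[10]
8: 0xad (blk 21, set 1) → MISS  vc=[10, 17]
9: 0x74 (blk 14, set 2) → L1-HIT  vc=[10, 17]
10: 0x8d (blk 17, set 1) → VC-HIT  vc=[10, 21]
11: 0x8b (blk 17, set 1) → L1-HIT  vc=[10, 21]

VC = [10, 21]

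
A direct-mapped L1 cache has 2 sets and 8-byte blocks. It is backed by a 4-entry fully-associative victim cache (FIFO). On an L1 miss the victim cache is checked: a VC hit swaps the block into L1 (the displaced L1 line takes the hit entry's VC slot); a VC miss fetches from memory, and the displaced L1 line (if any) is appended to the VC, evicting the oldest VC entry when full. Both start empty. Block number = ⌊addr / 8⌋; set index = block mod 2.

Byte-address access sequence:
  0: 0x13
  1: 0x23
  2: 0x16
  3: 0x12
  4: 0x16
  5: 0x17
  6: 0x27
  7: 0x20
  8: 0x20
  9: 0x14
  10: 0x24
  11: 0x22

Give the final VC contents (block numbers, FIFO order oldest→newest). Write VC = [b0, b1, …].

VC = [2]

0: 0x13 (blk 2, set 0) → MISS  vc=[]
1: 0x23 (blk 4, set 0) → MISS  vc=[2]
2: 0x16 (blk 2, set 0) → VC-HIT  vc=[4]
3: 0x12 (blk 2, set 0) → L1-HIT  vc=[4]
4: 0x16 (blk 2, set 0) → L1-HIT  vc=[4]
5: 0x17 (blk 2, set 0) → L1-HIT  vc=[4]
6: 0x27 (blk 4, set 0) → VC-HIT  vc=[2]
7: 0x20 (blk 4, set 0) → L1-HIT  vc=[2]
8: 0x20 (blk 4, set 0) → L1-HIT  vc=[2]
9: 0x14 (blk 2, set 0) → VC-HIT  vc=[4]
10: 0x24 (blk 4, set 0) → VC-HIT  vc=[2]
11: 0x22 (blk 4, set 0) → L1-HIT  vc=[2]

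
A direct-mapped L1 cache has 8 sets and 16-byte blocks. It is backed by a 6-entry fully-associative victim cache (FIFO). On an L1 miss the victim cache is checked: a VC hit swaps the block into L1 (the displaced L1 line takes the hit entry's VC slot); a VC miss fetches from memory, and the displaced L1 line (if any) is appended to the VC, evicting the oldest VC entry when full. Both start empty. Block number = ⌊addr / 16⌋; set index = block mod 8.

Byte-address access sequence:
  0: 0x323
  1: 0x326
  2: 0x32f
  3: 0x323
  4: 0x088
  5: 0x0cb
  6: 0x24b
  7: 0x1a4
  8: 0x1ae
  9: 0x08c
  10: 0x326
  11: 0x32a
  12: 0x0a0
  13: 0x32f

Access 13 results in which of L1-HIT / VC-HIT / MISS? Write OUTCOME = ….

OUTCOME = VC-HIT

0: 0x323 (blk 50, set 2) → MISS  vc=[]
1: 0x326 (blk 50, set 2) → L1-HIT  vc=[]
2: 0x32f (blk 50, set 2) → L1-HIT  vc=[]
3: 0x323 (blk 50, set 2) → L1-HIT  vc=[]
4: 0x88 (blk 8, set 0) → MISS  vc=[]
5: 0xcb (blk 12, set 4) → MISS  vc=[]
6: 0x24b (blk 36, set 4) → MISS  vc=[12]
7: 0x1a4 (blk 26, set 2) → MISS  vc=[12, 50]
8: 0x1ae (blk 26, set 2) → L1-HIT  vc=[12, 50]
9: 0x8c (blk 8, set 0) → L1-HIT  vc=[12, 50]
10: 0x326 (blk 50, set 2) → VC-HIT  vc=[12, 26]
11: 0x32a (blk 50, set 2) → L1-HIT  vc=[12, 26]
12: 0xa0 (blk 10, set 2) → MISS  vc=[12, 26, 50]
13: 0x32f (blk 50, set 2) → VC-HIT  vc=[12, 26, 10]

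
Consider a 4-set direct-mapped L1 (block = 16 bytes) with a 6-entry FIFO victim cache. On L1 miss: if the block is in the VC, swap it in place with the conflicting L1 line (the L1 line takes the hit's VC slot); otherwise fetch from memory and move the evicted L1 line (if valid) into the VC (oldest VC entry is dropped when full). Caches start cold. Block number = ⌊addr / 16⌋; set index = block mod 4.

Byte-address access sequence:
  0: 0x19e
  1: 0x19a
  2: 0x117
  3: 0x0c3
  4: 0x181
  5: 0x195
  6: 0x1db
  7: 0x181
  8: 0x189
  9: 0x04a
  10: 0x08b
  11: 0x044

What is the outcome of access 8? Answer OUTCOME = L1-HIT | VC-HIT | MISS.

OUTCOME = L1-HIT

#0 0x19e→b25/s1 MISS; vc=[]
#1 0x19a→b25/s1 L1-HIT; vc=[]
#2 0x117→b17/s1 MISS; vc=[25]
#3 0xc3→b12/s0 MISS; vc=[25]
#4 0x181→b24/s0 MISS; vc=[25,12]
#5 0x195→b25/s1 VC-HIT; vc=[17,12]
#6 0x1db→b29/s1 MISS; vc=[17,12,25]
#7 0x181→b24/s0 L1-HIT; vc=[17,12,25]
#8 0x189→b24/s0 L1-HIT; vc=[17,12,25]
#9 0x4a→b4/s0 MISS; vc=[17,12,25,24]
#10 0x8b→b8/s0 MISS; vc=[17,12,25,24,4]
#11 0x44→b4/s0 VC-HIT; vc=[17,12,25,24,8]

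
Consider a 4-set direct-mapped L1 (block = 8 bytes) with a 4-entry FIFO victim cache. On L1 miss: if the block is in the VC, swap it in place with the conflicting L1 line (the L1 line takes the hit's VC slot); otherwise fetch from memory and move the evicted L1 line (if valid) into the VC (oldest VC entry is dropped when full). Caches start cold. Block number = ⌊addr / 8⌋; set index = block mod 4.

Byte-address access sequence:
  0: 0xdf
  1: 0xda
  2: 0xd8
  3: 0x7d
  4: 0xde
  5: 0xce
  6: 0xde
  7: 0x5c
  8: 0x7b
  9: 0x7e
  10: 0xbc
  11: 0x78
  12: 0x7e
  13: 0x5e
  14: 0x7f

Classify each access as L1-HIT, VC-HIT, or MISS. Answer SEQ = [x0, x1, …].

SEQ = [MISS, L1-HIT, L1-HIT, MISS, VC-HIT, MISS, L1-HIT, MISS, VC-HIT, L1-HIT, MISS, VC-HIT, L1-HIT, VC-HIT, VC-HIT]

0: 0xdf (blk 27, set 3) → MISS  vc=[]
1: 0xda (blk 27, set 3) → L1-HIT  vc=[]
2: 0xd8 (blk 27, set 3) → L1-HIT  vc=[]
3: 0x7d (blk 15, set 3) → MISS  vc=[27]
4: 0xde (blk 27, set 3) → VC-HIT  vc=[15]
5: 0xce (blk 25, set 1) → MISS  vc=[15]
6: 0xde (blk 27, set 3) → L1-HIT  vc=[15]
7: 0x5c (blk 11, set 3) → MISS  vc=[15, 27]
8: 0x7b (blk 15, set 3) → VC-HIT  vc=[11, 27]
9: 0x7e (blk 15, set 3) → L1-HIT  vc=[11, 27]
10: 0xbc (blk 23, set 3) → MISS  vc=[11, 27, 15]
11: 0x78 (blk 15, set 3) → VC-HIT  vc=[11, 27, 23]
12: 0x7e (blk 15, set 3) → L1-HIT  vc=[11, 27, 23]
13: 0x5e (blk 11, set 3) → VC-HIT  vc=[15, 27, 23]
14: 0x7f (blk 15, set 3) → VC-HIT  vc=[11, 27, 23]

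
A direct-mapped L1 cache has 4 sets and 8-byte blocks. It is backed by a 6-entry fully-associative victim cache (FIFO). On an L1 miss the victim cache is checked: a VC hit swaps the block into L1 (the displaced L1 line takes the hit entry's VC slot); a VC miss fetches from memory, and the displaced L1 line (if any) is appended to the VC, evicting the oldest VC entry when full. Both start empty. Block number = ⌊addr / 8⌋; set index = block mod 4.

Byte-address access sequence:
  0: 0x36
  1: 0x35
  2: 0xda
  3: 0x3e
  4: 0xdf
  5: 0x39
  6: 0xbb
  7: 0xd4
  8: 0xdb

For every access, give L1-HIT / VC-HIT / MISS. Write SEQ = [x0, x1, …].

SEQ = [MISS, L1-HIT, MISS, MISS, VC-HIT, VC-HIT, MISS, MISS, VC-HIT]

#0 0x36→b6/s2 MISS; vc=[]
#1 0x35→b6/s2 L1-HIT; vc=[]
#2 0xda→b27/s3 MISS; vc=[]
#3 0x3e→b7/s3 MISS; vc=[27]
#4 0xdf→b27/s3 VC-HIT; vc=[7]
#5 0x39→b7/s3 VC-HIT; vc=[27]
#6 0xbb→b23/s3 MISS; vc=[27,7]
#7 0xd4→b26/s2 MISS; vc=[27,7,6]
#8 0xdb→b27/s3 VC-HIT; vc=[23,7,6]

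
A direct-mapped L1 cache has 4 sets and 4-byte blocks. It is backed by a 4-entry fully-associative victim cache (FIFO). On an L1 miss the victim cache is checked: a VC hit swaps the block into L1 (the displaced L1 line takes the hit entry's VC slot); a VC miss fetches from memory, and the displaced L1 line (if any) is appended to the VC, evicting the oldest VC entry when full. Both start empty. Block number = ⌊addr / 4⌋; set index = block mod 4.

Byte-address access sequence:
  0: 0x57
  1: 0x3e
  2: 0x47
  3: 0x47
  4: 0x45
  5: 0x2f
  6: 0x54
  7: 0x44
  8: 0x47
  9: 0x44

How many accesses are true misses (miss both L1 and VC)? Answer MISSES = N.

MISSES = 4

0: 0x57 (blk 21, set 1) → MISS  vc=[]
1: 0x3e (blk 15, set 3) → MISS  vc=[]
2: 0x47 (blk 17, set 1) → MISS  vc=[21]
3: 0x47 (blk 17, set 1) → L1-HIT  vc=[21]
4: 0x45 (blk 17, set 1) → L1-HIT  vc=[21]
5: 0x2f (blk 11, set 3) → MISS  vc=[21, 15]
6: 0x54 (blk 21, set 1) → VC-HIT  vc=[17, 15]
7: 0x44 (blk 17, set 1) → VC-HIT  vc=[21, 15]
8: 0x47 (blk 17, set 1) → L1-HIT  vc=[21, 15]
9: 0x44 (blk 17, set 1) → L1-HIT  vc=[21, 15]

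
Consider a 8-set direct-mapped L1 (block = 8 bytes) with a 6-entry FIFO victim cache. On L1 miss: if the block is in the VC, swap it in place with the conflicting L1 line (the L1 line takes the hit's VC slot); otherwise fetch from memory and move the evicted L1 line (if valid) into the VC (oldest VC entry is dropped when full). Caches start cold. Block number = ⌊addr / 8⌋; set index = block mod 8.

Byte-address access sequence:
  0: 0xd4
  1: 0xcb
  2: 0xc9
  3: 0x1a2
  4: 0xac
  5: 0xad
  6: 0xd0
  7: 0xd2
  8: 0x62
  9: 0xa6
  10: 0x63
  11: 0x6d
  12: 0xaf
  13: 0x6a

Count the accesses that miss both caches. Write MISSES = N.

  [0] addr=0xd4 blk=26 s=2: MISS | VC []
  [1] addr=0xcb blk=25 s=1: MISS | VC []
  [2] addr=0xc9 blk=25 s=1: L1-HIT | VC []
  [3] addr=0x1a2 blk=52 s=4: MISS | VC []
  [4] addr=0xac blk=21 s=5: MISS | VC []
  [5] addr=0xad blk=21 s=5: L1-HIT | VC []
  [6] addr=0xd0 blk=26 s=2: L1-HIT | VC []
  [7] addr=0xd2 blk=26 s=2: L1-HIT | VC []
  [8] addr=0x62 blk=12 s=4: MISS | VC [52]
  [9] addr=0xa6 blk=20 s=4: MISS | VC [52, 12]
  [10] addr=0x63 blk=12 s=4: VC-HIT | VC [52, 20]
  [11] addr=0x6d blk=13 s=5: MISS | VC [52, 20, 21]
  [12] addr=0xaf blk=21 s=5: VC-HIT | VC [52, 20, 13]
  [13] addr=0x6a blk=13 s=5: VC-HIT | VC [52, 20, 21]

MISSES = 7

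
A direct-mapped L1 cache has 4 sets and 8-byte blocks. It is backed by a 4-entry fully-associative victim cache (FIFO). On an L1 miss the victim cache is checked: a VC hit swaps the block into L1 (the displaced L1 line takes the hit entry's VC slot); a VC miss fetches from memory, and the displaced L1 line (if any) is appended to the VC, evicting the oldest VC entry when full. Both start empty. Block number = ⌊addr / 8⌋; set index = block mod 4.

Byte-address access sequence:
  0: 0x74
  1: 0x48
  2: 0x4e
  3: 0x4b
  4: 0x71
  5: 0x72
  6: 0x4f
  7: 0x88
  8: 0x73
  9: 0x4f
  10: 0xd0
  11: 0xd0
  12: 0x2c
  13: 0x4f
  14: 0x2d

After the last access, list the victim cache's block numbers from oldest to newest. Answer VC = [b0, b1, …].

VC = [17, 14, 9]

#0 0x74→b14/s2 MISS; vc=[]
#1 0x48→b9/s1 MISS; vc=[]
#2 0x4e→b9/s1 L1-HIT; vc=[]
#3 0x4b→b9/s1 L1-HIT; vc=[]
#4 0x71→b14/s2 L1-HIT; vc=[]
#5 0x72→b14/s2 L1-HIT; vc=[]
#6 0x4f→b9/s1 L1-HIT; vc=[]
#7 0x88→b17/s1 MISS; vc=[9]
#8 0x73→b14/s2 L1-HIT; vc=[9]
#9 0x4f→b9/s1 VC-HIT; vc=[17]
#10 0xd0→b26/s2 MISS; vc=[17,14]
#11 0xd0→b26/s2 L1-HIT; vc=[17,14]
#12 0x2c→b5/s1 MISS; vc=[17,14,9]
#13 0x4f→b9/s1 VC-HIT; vc=[17,14,5]
#14 0x2d→b5/s1 VC-HIT; vc=[17,14,9]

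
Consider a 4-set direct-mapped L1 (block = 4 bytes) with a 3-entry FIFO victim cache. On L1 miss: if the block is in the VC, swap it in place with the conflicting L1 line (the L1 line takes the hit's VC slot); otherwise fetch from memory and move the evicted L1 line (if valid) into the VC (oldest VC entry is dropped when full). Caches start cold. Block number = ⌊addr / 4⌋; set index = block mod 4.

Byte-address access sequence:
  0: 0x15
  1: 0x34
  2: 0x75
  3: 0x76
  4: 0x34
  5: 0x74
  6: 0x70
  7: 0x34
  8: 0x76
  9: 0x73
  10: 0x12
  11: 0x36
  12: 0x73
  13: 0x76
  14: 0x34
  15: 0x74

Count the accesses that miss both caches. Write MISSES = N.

MISSES = 5

#0 0x15→b5/s1 MISS; vc=[]
#1 0x34→b13/s1 MISS; vc=[5]
#2 0x75→b29/s1 MISS; vc=[5,13]
#3 0x76→b29/s1 L1-HIT; vc=[5,13]
#4 0x34→b13/s1 VC-HIT; vc=[5,29]
#5 0x74→b29/s1 VC-HIT; vc=[5,13]
#6 0x70→b28/s0 MISS; vc=[5,13]
#7 0x34→b13/s1 VC-HIT; vc=[5,29]
#8 0x76→b29/s1 VC-HIT; vc=[5,13]
#9 0x73→b28/s0 L1-HIT; vc=[5,13]
#10 0x12→b4/s0 MISS; vc=[5,13,28]
#11 0x36→b13/s1 VC-HIT; vc=[5,29,28]
#12 0x73→b28/s0 VC-HIT; vc=[5,29,4]
#13 0x76→b29/s1 VC-HIT; vc=[5,13,4]
#14 0x34→b13/s1 VC-HIT; vc=[5,29,4]
#15 0x74→b29/s1 VC-HIT; vc=[5,13,4]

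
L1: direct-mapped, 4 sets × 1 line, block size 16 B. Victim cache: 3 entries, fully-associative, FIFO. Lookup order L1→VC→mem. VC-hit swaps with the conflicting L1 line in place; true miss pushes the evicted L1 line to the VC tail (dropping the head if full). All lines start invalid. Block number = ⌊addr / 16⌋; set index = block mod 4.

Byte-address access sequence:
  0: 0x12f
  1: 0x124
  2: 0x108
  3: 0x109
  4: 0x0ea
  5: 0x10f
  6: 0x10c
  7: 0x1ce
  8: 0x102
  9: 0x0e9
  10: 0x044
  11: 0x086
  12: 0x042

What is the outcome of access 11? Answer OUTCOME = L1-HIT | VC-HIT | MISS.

OUTCOME = MISS

0: 0x12f (blk 18, set 2) → MISS  vc=[]
1: 0x124 (blk 18, set 2) → L1-HIT  vc=[]
2: 0x108 (blk 16, set 0) → MISS  vc=[]
3: 0x109 (blk 16, set 0) → L1-HIT  vc=[]
4: 0xea (blk 14, set 2) → MISS  vc=[18]
5: 0x10f (blk 16, set 0) → L1-HIT  vc=[18]
6: 0x10c (blk 16, set 0) → L1-HIT  vc=[18]
7: 0x1ce (blk 28, set 0) → MISS  vc=[18, 16]
8: 0x102 (blk 16, set 0) → VC-HIT  vc=[18, 28]
9: 0xe9 (blk 14, set 2) → L1-HIT  vc=[18, 28]
10: 0x44 (blk 4, set 0) → MISS  vc=[18, 28, 16]
11: 0x86 (blk 8, set 0) → MISS  vc=[28, 16, 4]
12: 0x42 (blk 4, set 0) → VC-HIT  vc=[28, 16, 8]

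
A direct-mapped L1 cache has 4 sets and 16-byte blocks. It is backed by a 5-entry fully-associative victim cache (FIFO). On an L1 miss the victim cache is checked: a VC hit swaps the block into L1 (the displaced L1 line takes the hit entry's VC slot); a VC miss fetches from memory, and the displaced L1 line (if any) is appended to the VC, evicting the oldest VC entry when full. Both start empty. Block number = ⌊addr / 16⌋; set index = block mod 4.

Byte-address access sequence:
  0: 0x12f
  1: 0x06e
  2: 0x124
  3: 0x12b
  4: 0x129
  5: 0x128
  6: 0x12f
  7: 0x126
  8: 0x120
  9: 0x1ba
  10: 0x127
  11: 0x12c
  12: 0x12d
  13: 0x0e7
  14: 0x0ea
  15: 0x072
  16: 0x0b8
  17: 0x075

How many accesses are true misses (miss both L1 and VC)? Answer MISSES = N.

MISSES = 6

  [0] addr=0x12f blk=18 s=2: MISS | VC []
  [1] addr=0x6e blk=6 s=2: MISS | VC [18]
  [2] addr=0x124 blk=18 s=2: VC-HIT | VC [6]
  [3] addr=0x12b blk=18 s=2: L1-HIT | VC [6]
  [4] addr=0x129 blk=18 s=2: L1-HIT | VC [6]
  [5] addr=0x128 blk=18 s=2: L1-HIT | VC [6]
  [6] addr=0x12f blk=18 s=2: L1-HIT | VC [6]
  [7] addr=0x126 blk=18 s=2: L1-HIT | VC [6]
  [8] addr=0x120 blk=18 s=2: L1-HIT | VC [6]
  [9] addr=0x1ba blk=27 s=3: MISS | VC [6]
  [10] addr=0x127 blk=18 s=2: L1-HIT | VC [6]
  [11] addr=0x12c blk=18 s=2: L1-HIT | VC [6]
  [12] addr=0x12d blk=18 s=2: L1-HIT | VC [6]
  [13] addr=0xe7 blk=14 s=2: MISS | VC [6, 18]
  [14] addr=0xea blk=14 s=2: L1-HIT | VC [6, 18]
  [15] addr=0x72 blk=7 s=3: MISS | VC [6, 18, 27]
  [16] addr=0xb8 blk=11 s=3: MISS | VC [6, 18, 27, 7]
  [17] addr=0x75 blk=7 s=3: VC-HIT | VC [6, 18, 27, 11]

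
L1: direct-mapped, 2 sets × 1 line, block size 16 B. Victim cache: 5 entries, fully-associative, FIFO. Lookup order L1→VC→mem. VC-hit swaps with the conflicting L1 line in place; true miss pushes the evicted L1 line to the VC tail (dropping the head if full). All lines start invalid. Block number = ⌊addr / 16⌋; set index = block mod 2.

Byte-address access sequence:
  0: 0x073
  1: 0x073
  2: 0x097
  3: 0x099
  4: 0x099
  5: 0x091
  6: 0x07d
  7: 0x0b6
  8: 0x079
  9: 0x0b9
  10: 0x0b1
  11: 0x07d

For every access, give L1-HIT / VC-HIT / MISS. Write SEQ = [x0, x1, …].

SEQ = [MISS, L1-HIT, MISS, L1-HIT, L1-HIT, L1-HIT, VC-HIT, MISS, VC-HIT, VC-HIT, L1-HIT, VC-HIT]

#0 0x73→b7/s1 MISS; vc=[]
#1 0x73→b7/s1 L1-HIT; vc=[]
#2 0x97→b9/s1 MISS; vc=[7]
#3 0x99→b9/s1 L1-HIT; vc=[7]
#4 0x99→b9/s1 L1-HIT; vc=[7]
#5 0x91→b9/s1 L1-HIT; vc=[7]
#6 0x7d→b7/s1 VC-HIT; vc=[9]
#7 0xb6→b11/s1 MISS; vc=[9,7]
#8 0x79→b7/s1 VC-HIT; vc=[9,11]
#9 0xb9→b11/s1 VC-HIT; vc=[9,7]
#10 0xb1→b11/s1 L1-HIT; vc=[9,7]
#11 0x7d→b7/s1 VC-HIT; vc=[9,11]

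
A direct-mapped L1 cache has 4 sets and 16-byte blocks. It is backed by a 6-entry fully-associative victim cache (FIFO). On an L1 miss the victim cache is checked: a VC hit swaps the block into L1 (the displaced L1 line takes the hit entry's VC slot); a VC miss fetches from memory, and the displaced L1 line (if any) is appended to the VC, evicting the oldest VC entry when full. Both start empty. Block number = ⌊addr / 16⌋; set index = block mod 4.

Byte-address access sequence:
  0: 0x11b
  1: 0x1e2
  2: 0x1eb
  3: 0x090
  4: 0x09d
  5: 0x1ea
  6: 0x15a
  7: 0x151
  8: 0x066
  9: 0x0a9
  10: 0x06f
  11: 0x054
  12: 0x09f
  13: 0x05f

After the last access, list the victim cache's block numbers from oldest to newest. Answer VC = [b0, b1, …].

#0 0x11b→b17/s1 MISS; vc=[]
#1 0x1e2→b30/s2 MISS; vc=[]
#2 0x1eb→b30/s2 L1-HIT; vc=[]
#3 0x90→b9/s1 MISS; vc=[17]
#4 0x9d→b9/s1 L1-HIT; vc=[17]
#5 0x1ea→b30/s2 L1-HIT; vc=[17]
#6 0x15a→b21/s1 MISS; vc=[17,9]
#7 0x151→b21/s1 L1-HIT; vc=[17,9]
#8 0x66→b6/s2 MISS; vc=[17,9,30]
#9 0xa9→b10/s2 MISS; vc=[17,9,30,6]
#10 0x6f→b6/s2 VC-HIT; vc=[17,9,30,10]
#11 0x54→b5/s1 MISS; vc=[17,9,30,10,21]
#12 0x9f→b9/s1 VC-HIT; vc=[17,5,30,10,21]
#13 0x5f→b5/s1 VC-HIT; vc=[17,9,30,10,21]

VC = [17, 9, 30, 10, 21]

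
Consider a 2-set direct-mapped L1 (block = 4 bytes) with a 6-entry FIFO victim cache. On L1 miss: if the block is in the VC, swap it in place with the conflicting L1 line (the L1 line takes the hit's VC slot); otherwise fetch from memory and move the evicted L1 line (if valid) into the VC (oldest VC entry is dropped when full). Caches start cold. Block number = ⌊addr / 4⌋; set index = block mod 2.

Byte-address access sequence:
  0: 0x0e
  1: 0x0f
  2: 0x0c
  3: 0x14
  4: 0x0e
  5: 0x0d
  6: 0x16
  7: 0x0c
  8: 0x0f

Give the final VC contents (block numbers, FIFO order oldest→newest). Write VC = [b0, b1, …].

VC = [5]

#0 0xe→b3/s1 MISS; vc=[]
#1 0xf→b3/s1 L1-HIT; vc=[]
#2 0xc→b3/s1 L1-HIT; vc=[]
#3 0x14→b5/s1 MISS; vc=[3]
#4 0xe→b3/s1 VC-HIT; vc=[5]
#5 0xd→b3/s1 L1-HIT; vc=[5]
#6 0x16→b5/s1 VC-HIT; vc=[3]
#7 0xc→b3/s1 VC-HIT; vc=[5]
#8 0xf→b3/s1 L1-HIT; vc=[5]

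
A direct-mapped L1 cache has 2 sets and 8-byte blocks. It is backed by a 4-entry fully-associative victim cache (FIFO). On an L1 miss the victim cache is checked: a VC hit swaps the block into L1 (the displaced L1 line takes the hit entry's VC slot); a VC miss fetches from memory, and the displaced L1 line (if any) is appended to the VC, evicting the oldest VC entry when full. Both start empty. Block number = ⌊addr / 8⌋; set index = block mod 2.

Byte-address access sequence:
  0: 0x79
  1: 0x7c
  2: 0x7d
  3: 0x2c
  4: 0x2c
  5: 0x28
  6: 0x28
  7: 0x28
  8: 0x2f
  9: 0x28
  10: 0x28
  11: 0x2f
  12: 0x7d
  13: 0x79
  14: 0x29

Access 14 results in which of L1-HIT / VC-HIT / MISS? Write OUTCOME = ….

OUTCOME = VC-HIT

  [0] addr=0x79 blk=15 s=1: MISS | VC []
  [1] addr=0x7c blk=15 s=1: L1-HIT | VC []
  [2] addr=0x7d blk=15 s=1: L1-HIT | VC []
  [3] addr=0x2c blk=5 s=1: MISS | VC [15]
  [4] addr=0x2c blk=5 s=1: L1-HIT | VC [15]
  [5] addr=0x28 blk=5 s=1: L1-HIT | VC [15]
  [6] addr=0x28 blk=5 s=1: L1-HIT | VC [15]
  [7] addr=0x28 blk=5 s=1: L1-HIT | VC [15]
  [8] addr=0x2f blk=5 s=1: L1-HIT | VC [15]
  [9] addr=0x28 blk=5 s=1: L1-HIT | VC [15]
  [10] addr=0x28 blk=5 s=1: L1-HIT | VC [15]
  [11] addr=0x2f blk=5 s=1: L1-HIT | VC [15]
  [12] addr=0x7d blk=15 s=1: VC-HIT | VC [5]
  [13] addr=0x79 blk=15 s=1: L1-HIT | VC [5]
  [14] addr=0x29 blk=5 s=1: VC-HIT | VC [15]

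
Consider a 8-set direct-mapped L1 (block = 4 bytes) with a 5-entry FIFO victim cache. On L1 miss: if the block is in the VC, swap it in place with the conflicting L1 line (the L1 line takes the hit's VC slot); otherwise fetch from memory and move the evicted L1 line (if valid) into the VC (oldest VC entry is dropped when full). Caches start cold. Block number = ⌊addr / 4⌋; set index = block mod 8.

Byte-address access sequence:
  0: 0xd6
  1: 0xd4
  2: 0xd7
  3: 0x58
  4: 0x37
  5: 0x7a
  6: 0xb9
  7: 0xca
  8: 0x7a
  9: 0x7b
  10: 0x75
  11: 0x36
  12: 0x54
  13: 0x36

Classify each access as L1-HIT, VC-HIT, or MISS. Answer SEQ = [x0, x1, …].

SEQ = [MISS, L1-HIT, L1-HIT, MISS, MISS, MISS, MISS, MISS, VC-HIT, L1-HIT, MISS, VC-HIT, MISS, VC-HIT]

0: 0xd6 (blk 53, set 5) → MISS  vc=[]
1: 0xd4 (blk 53, set 5) → L1-HIT  vc=[]
2: 0xd7 (blk 53, set 5) → L1-HIT  vc=[]
3: 0x58 (blk 22, set 6) → MISS  vc=[]
4: 0x37 (blk 13, set 5) → MISS  vc=[53]
5: 0x7a (blk 30, set 6) → MISS  vc=[53, 22]
6: 0xb9 (blk 46, set 6) → MISS  vc=[53, 22, 30]
7: 0xca (blk 50, set 2) → MISS  vc=[53, 22, 30]
8: 0x7a (blk 30, set 6) → VC-HIT  vc=[53, 22, 46]
9: 0x7b (blk 30, set 6) → L1-HIT  vc=[53, 22, 46]
10: 0x75 (blk 29, set 5) → MISS  vc=[53, 22, 46, 13]
11: 0x36 (blk 13, set 5) → VC-HIT  vc=[53, 22, 46, 29]
12: 0x54 (blk 21, set 5) → MISS  vc=[53, 22, 46, 29, 13]
13: 0x36 (blk 13, set 5) → VC-HIT  vc=[53, 22, 46, 29, 21]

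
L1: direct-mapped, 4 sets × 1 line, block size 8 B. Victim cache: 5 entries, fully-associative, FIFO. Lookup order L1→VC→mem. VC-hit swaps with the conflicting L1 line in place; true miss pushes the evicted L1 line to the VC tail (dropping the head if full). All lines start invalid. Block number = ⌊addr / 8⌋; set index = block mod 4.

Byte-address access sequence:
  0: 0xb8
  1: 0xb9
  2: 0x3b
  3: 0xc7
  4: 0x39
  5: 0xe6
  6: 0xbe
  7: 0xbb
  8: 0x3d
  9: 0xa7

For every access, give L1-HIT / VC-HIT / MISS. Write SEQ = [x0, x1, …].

0: 0xb8 (blk 23, set 3) → MISS  vc=[]
1: 0xb9 (blk 23, set 3) → L1-HIT  vc=[]
2: 0x3b (blk 7, set 3) → MISS  vc=[23]
3: 0xc7 (blk 24, set 0) → MISS  vc=[23]
4: 0x39 (blk 7, set 3) → L1-HIT  vc=[23]
5: 0xe6 (blk 28, set 0) → MISS  vc=[23, 24]
6: 0xbe (blk 23, set 3) → VC-HIT  vc=[7, 24]
7: 0xbb (blk 23, set 3) → L1-HIT  vc=[7, 24]
8: 0x3d (blk 7, set 3) → VC-HIT  vc=[23, 24]
9: 0xa7 (blk 20, set 0) → MISS  vc=[23, 24, 28]

SEQ = [MISS, L1-HIT, MISS, MISS, L1-HIT, MISS, VC-HIT, L1-HIT, VC-HIT, MISS]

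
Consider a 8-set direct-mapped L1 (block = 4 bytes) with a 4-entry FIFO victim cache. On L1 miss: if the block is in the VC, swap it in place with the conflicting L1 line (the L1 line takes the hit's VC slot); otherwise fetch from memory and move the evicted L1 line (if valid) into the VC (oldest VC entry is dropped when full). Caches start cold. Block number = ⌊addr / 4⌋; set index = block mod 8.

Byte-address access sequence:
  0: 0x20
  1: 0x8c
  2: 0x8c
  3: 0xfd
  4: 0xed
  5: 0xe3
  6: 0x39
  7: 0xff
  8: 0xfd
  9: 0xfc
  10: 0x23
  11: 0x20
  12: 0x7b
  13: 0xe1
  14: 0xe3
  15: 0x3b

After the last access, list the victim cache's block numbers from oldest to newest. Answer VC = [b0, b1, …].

VC = [35, 8, 30]

0: 0x20 (blk 8, set 0) → MISS  vc=[]
1: 0x8c (blk 35, set 3) → MISS  vc=[]
2: 0x8c (blk 35, set 3) → L1-HIT  vc=[]
3: 0xfd (blk 63, set 7) → MISS  vc=[]
4: 0xed (blk 59, set 3) → MISS  vc=[35]
5: 0xe3 (blk 56, set 0) → MISS  vc=[35, 8]
6: 0x39 (blk 14, set 6) → MISS  vc=[35, 8]
7: 0xff (blk 63, set 7) → L1-HIT  vc=[35, 8]
8: 0xfd (blk 63, set 7) → L1-HIT  vc=[35, 8]
9: 0xfc (blk 63, set 7) → L1-HIT  vc=[35, 8]
10: 0x23 (blk 8, set 0) → VC-HIT  vc=[35, 56]
11: 0x20 (blk 8, set 0) → L1-HIT  vc=[35, 56]
12: 0x7b (blk 30, set 6) → MISS  vc=[35, 56, 14]
13: 0xe1 (blk 56, set 0) → VC-HIT  vc=[35, 8, 14]
14: 0xe3 (blk 56, set 0) → L1-HIT  vc=[35, 8, 14]
15: 0x3b (blk 14, set 6) → VC-HIT  vc=[35, 8, 30]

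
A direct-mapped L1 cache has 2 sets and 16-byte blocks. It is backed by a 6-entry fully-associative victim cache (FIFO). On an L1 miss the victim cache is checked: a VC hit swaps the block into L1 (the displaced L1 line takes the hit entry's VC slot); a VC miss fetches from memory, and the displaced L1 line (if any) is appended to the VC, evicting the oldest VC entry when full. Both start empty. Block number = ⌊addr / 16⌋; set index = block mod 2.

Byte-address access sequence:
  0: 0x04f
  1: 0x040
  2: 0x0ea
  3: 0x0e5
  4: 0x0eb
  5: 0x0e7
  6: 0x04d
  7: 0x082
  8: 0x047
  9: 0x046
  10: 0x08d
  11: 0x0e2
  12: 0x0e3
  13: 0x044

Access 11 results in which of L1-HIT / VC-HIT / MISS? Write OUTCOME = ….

OUTCOME = VC-HIT

  [0] addr=0x4f blk=4 s=0: MISS | VC []
  [1] addr=0x40 blk=4 s=0: L1-HIT | VC []
  [2] addr=0xea blk=14 s=0: MISS | VC [4]
  [3] addr=0xe5 blk=14 s=0: L1-HIT | VC [4]
  [4] addr=0xeb blk=14 s=0: L1-HIT | VC [4]
  [5] addr=0xe7 blk=14 s=0: L1-HIT | VC [4]
  [6] addr=0x4d blk=4 s=0: VC-HIT | VC [14]
  [7] addr=0x82 blk=8 s=0: MISS | VC [14, 4]
  [8] addr=0x47 blk=4 s=0: VC-HIT | VC [14, 8]
  [9] addr=0x46 blk=4 s=0: L1-HIT | VC [14, 8]
  [10] addr=0x8d blk=8 s=0: VC-HIT | VC [14, 4]
  [11] addr=0xe2 blk=14 s=0: VC-HIT | VC [8, 4]
  [12] addr=0xe3 blk=14 s=0: L1-HIT | VC [8, 4]
  [13] addr=0x44 blk=4 s=0: VC-HIT | VC [8, 14]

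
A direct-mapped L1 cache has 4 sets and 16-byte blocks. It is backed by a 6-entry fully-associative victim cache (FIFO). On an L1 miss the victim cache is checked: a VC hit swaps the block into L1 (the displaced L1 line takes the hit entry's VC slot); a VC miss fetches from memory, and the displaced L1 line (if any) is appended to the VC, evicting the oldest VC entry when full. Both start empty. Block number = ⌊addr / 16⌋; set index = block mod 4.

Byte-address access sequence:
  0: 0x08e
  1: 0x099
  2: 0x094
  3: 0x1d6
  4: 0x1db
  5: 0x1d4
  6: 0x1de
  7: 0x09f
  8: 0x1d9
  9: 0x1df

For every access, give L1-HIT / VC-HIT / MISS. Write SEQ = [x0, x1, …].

SEQ = [MISS, MISS, L1-HIT, MISS, L1-HIT, L1-HIT, L1-HIT, VC-HIT, VC-HIT, L1-HIT]

#0 0x8e→b8/s0 MISS; vc=[]
#1 0x99→b9/s1 MISS; vc=[]
#2 0x94→b9/s1 L1-HIT; vc=[]
#3 0x1d6→b29/s1 MISS; vc=[9]
#4 0x1db→b29/s1 L1-HIT; vc=[9]
#5 0x1d4→b29/s1 L1-HIT; vc=[9]
#6 0x1de→b29/s1 L1-HIT; vc=[9]
#7 0x9f→b9/s1 VC-HIT; vc=[29]
#8 0x1d9→b29/s1 VC-HIT; vc=[9]
#9 0x1df→b29/s1 L1-HIT; vc=[9]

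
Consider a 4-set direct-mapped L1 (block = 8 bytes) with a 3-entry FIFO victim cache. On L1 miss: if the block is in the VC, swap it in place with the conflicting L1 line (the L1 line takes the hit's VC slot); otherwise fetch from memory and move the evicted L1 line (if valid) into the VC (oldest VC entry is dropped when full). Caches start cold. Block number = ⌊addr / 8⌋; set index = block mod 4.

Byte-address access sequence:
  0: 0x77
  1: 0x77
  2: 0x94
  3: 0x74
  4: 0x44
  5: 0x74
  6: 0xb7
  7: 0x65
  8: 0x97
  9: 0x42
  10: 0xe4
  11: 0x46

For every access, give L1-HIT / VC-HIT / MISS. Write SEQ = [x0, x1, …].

0: 0x77 (blk 14, set 2) → MISS  vc=[]
1: 0x77 (blk 14, set 2) → L1-HIT  vc=[]
2: 0x94 (blk 18, set 2) → MISS  vc=[14]
3: 0x74 (blk 14, set 2) → VC-HIT  vc=[18]
4: 0x44 (blk 8, set 0) → MISS  vc=[18]
5: 0x74 (blk 14, set 2) → L1-HIT  vc=[18]
6: 0xb7 (blk 22, set 2) → MISS  vc=[18, 14]
7: 0x65 (blk 12, set 0) → MISS  vc=[18, 14, 8]
8: 0x97 (blk 18, set 2) → VC-HIT  vc=[22, 14, 8]
9: 0x42 (blk 8, set 0) → VC-HIT  vc=[22, 14, 12]
10: 0xe4 (blk 28, set 0) → MISS  vc=[14, 12, 8]
11: 0x46 (blk 8, set 0) → VC-HIT  vc=[14, 12, 28]

SEQ = [MISS, L1-HIT, MISS, VC-HIT, MISS, L1-HIT, MISS, MISS, VC-HIT, VC-HIT, MISS, VC-HIT]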